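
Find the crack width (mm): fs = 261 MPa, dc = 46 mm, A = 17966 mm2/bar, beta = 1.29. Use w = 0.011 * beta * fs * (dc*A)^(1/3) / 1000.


w = 0.011 * beta * fs * (dc * A)^(1/3) / 1000
= 0.011 * 1.29 * 261 * (46 * 17966)^(1/3) / 1000
= 0.348 mm

0.348


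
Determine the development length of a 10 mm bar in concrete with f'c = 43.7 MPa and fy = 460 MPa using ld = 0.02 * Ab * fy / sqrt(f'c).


Ab = pi * 10^2 / 4 = 78.54 mm2
ld = 0.02 * 78.54 * 460 / sqrt(43.7)
= 109.3 mm

109.3


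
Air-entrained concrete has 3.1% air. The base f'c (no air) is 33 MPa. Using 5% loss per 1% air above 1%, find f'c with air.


Strength loss = (3.1 - 1) * 5 = 10.5%
f'c = 33 * (1 - 10.5/100)
= 29.54 MPa

29.54


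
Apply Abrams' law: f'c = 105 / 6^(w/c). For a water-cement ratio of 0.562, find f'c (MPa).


f'c = 105 / 6^0.562
= 105 / 2.737
= 38.36 MPa

38.36


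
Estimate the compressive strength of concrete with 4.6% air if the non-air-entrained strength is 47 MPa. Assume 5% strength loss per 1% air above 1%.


Strength loss = (4.6 - 1) * 5 = 18.0%
f'c = 47 * (1 - 18.0/100)
= 38.54 MPa

38.54


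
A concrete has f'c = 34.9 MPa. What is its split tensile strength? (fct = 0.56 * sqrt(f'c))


fct = 0.56 * sqrt(34.9)
= 0.56 * 5.908
= 3.308 MPa

3.308


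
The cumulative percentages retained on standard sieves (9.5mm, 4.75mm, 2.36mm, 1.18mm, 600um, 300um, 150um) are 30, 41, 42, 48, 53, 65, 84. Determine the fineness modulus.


FM = sum(cumulative % retained) / 100
= 363 / 100
= 3.63

3.63


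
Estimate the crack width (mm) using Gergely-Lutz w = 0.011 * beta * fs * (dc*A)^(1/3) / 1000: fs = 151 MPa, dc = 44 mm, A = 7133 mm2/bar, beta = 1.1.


w = 0.011 * beta * fs * (dc * A)^(1/3) / 1000
= 0.011 * 1.1 * 151 * (44 * 7133)^(1/3) / 1000
= 0.124 mm

0.124


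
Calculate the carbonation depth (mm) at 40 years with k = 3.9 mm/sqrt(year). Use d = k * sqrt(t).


depth = k * sqrt(t)
= 3.9 * sqrt(40)
= 24.67 mm

24.67


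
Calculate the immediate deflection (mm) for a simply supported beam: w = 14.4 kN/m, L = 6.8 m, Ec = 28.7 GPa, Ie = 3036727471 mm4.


Convert: L = 6.8 m = 6800 mm, Ec = 28.7 GPa = 28700 MPa
delta = 5 * 14.4 * 6800^4 / (384 * 28700 * 3036727471)
= 4.6 mm

4.6


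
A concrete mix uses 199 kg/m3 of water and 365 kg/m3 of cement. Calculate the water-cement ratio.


w/c = water / cement
w/c = 199 / 365 = 0.545

0.545


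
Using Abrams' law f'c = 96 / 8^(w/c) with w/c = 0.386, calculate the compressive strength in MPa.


f'c = 96 / 8^0.386
= 96 / 2.231
= 43.02 MPa

43.02


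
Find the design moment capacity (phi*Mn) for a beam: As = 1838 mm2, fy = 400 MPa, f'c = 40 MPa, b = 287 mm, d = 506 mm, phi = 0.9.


a = As * fy / (0.85 * f'c * b)
= 1838 * 400 / (0.85 * 40 * 287)
= 75.3433 mm
Mn = As * fy * (d - a/2) / 10^6
= 344.315 kN-m
phi*Mn = 0.9 * 344.315 = 309.88 kN-m

309.88


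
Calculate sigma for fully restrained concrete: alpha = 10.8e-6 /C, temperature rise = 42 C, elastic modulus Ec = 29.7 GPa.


sigma = alpha * dT * Ec
= 10.8e-6 * 42 * 29.7 * 1000
= 13.472 MPa

13.472


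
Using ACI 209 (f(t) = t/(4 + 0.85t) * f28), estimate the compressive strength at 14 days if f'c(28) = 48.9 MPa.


f(14) = 14 / (4 + 0.85 * 14) * 48.9
= 14 / 15.9 * 48.9
= 43.06 MPa

43.06


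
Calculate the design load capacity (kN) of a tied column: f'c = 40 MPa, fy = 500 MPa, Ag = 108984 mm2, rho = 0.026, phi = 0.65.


Ast = rho * Ag = 0.026 * 108984 = 2833.584 mm2
phi*Pn = 0.65 * 0.80 * (0.85 * 40 * (108984 - 2833.584) + 500 * 2833.584) / 1000
= 2613.47 kN

2613.47


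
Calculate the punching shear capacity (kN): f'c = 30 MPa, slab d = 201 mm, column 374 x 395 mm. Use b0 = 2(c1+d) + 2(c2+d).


b0 = 2*(374 + 201) + 2*(395 + 201) = 2342 mm
Vc = 0.33 * sqrt(30) * 2342 * 201 / 1000
= 850.86 kN

850.86


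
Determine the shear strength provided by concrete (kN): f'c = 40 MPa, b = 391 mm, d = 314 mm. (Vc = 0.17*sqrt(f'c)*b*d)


Vc = 0.17 * sqrt(40) * 391 * 314 / 1000
= 132.0 kN

132.0


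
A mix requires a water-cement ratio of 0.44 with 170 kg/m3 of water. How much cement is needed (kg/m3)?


Cement = water / (w/c)
= 170 / 0.44
= 386.4 kg/m3

386.4


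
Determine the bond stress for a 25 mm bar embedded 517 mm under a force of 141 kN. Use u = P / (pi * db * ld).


u = P / (pi * db * ld)
= 141 * 1000 / (pi * 25 * 517)
= 3.472 MPa

3.472


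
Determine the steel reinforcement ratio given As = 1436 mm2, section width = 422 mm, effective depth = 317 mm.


rho = As / (b * d)
= 1436 / (422 * 317)
= 0.0107

0.0107


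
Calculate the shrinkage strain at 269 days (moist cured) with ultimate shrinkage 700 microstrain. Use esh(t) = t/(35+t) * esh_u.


esh(269) = 269 / (35 + 269) * 700
= 269 / 304 * 700
= 619.4 microstrain

619.4


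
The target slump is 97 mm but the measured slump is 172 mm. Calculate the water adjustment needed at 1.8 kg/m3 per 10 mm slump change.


Difference = 97 - 172 = -75 mm
Water adjustment = -75 * 1.8 / 10 = -13.5 kg/m3

-13.5


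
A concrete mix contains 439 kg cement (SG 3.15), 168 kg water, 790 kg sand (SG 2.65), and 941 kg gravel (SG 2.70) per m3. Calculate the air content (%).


Vol cement = 439 / (3.15 * 1000) = 0.139365 m3
Vol water = 168 / 1000 = 0.168 m3
Vol sand = 790 / (2.65 * 1000) = 0.298113 m3
Vol gravel = 941 / (2.70 * 1000) = 0.348519 m3
Total solid + water volume = 0.953997 m3
Air = (1 - 0.953997) * 100 = 4.6%

4.6


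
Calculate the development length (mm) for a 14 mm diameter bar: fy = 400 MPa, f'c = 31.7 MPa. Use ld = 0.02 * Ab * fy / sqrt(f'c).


Ab = pi * 14^2 / 4 = 153.938 mm2
ld = 0.02 * 153.938 * 400 / sqrt(31.7)
= 218.7 mm

218.7


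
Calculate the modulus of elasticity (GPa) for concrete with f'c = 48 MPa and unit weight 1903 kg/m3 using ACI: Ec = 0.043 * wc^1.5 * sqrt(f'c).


Ec = 0.043 * 1903^1.5 * sqrt(48) / 1000
= 24.73 GPa

24.73


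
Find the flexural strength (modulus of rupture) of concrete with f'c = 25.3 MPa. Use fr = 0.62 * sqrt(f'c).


fr = 0.62 * sqrt(25.3)
= 3.119 MPa

3.119


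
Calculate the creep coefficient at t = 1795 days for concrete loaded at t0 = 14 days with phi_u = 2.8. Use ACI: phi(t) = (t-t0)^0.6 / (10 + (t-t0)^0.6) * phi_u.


dt = 1795 - 14 = 1781
phi = 1781^0.6 / (10 + 1781^0.6) * 2.8
= 2.518

2.518


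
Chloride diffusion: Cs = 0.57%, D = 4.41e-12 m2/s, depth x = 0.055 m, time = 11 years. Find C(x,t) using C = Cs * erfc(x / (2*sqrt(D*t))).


t_seconds = 11 * 365.25 * 24 * 3600 = 347133600.0 s
arg = 0.055 / (2 * sqrt(4.41e-12 * 347133600.0))
= 0.7029
erfc(0.7029) = 0.3202
C = 0.57 * 0.3202 = 0.1825%

0.1825


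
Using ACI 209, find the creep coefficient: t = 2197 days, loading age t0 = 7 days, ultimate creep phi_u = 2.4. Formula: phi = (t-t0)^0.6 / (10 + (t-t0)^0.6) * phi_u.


dt = 2197 - 7 = 2190
phi = 2190^0.6 / (10 + 2190^0.6) * 2.4
= 2.184

2.184


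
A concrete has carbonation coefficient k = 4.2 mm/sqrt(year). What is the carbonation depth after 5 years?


depth = k * sqrt(t)
= 4.2 * sqrt(5)
= 9.39 mm

9.39


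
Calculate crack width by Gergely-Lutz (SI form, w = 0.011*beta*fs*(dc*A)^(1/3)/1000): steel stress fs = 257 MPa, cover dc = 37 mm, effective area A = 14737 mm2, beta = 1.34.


w = 0.011 * beta * fs * (dc * A)^(1/3) / 1000
= 0.011 * 1.34 * 257 * (37 * 14737)^(1/3) / 1000
= 0.309 mm

0.309


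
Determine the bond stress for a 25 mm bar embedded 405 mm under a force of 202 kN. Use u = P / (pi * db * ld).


u = P / (pi * db * ld)
= 202 * 1000 / (pi * 25 * 405)
= 6.35 MPa

6.35


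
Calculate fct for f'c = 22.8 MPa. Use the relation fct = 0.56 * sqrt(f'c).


fct = 0.56 * sqrt(22.8)
= 0.56 * 4.775
= 2.674 MPa

2.674


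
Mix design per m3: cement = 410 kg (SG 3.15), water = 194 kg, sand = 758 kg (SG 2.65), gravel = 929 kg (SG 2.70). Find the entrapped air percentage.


Vol cement = 410 / (3.15 * 1000) = 0.130159 m3
Vol water = 194 / 1000 = 0.194 m3
Vol sand = 758 / (2.65 * 1000) = 0.286038 m3
Vol gravel = 929 / (2.70 * 1000) = 0.344074 m3
Total solid + water volume = 0.954271 m3
Air = (1 - 0.954271) * 100 = 4.57%

4.57


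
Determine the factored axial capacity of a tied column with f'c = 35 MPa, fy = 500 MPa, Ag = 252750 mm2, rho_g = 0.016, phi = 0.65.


Ast = rho * Ag = 0.016 * 252750 = 4044 mm2
phi*Pn = 0.65 * 0.80 * (0.85 * 35 * (252750 - 4044) + 500 * 4044) / 1000
= 4898.92 kN

4898.92


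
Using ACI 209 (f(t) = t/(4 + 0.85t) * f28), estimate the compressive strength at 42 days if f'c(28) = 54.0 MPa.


f(42) = 42 / (4 + 0.85 * 42) * 54.0
= 42 / 39.7 * 54.0
= 57.13 MPa

57.13


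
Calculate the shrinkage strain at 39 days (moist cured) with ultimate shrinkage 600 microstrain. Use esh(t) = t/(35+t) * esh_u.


esh(39) = 39 / (35 + 39) * 600
= 39 / 74 * 600
= 316.2 microstrain

316.2


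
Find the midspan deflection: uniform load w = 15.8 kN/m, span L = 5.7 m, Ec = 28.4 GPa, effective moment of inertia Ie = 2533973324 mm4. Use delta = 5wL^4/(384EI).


Convert: L = 5.7 m = 5700 mm, Ec = 28.4 GPa = 28400 MPa
delta = 5 * 15.8 * 5700^4 / (384 * 28400 * 2533973324)
= 3.02 mm

3.02


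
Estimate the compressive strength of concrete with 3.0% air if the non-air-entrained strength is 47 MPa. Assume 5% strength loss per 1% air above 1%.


Strength loss = (3.0 - 1) * 5 = 10.0%
f'c = 47 * (1 - 10.0/100)
= 42.3 MPa

42.3


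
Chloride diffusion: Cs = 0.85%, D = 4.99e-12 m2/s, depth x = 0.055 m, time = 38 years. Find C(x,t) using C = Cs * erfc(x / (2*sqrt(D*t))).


t_seconds = 38 * 365.25 * 24 * 3600 = 1199188800.0 s
arg = 0.055 / (2 * sqrt(4.99e-12 * 1199188800.0))
= 0.3555
erfc(0.3555) = 0.6151
C = 0.85 * 0.6151 = 0.5229%

0.5229


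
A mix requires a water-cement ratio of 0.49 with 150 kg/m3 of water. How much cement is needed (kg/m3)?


Cement = water / (w/c)
= 150 / 0.49
= 306.1 kg/m3

306.1


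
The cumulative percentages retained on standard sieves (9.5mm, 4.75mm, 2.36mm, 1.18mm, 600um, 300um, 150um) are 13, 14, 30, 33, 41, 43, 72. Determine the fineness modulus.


FM = sum(cumulative % retained) / 100
= 246 / 100
= 2.46

2.46


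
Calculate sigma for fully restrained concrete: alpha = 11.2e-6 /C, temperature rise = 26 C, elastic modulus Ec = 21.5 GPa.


sigma = alpha * dT * Ec
= 11.2e-6 * 26 * 21.5 * 1000
= 6.261 MPa

6.261


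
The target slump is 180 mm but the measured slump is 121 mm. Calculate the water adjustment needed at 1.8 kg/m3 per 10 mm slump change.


Difference = 180 - 121 = 59 mm
Water adjustment = 59 * 1.8 / 10 = 10.6 kg/m3

10.6


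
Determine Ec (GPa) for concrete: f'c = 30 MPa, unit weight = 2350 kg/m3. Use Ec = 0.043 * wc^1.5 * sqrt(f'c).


Ec = 0.043 * 2350^1.5 * sqrt(30) / 1000
= 26.83 GPa

26.83


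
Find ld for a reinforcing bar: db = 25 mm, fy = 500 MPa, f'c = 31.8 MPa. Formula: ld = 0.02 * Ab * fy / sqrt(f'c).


Ab = pi * 25^2 / 4 = 490.874 mm2
ld = 0.02 * 490.874 * 500 / sqrt(31.8)
= 870.5 mm

870.5


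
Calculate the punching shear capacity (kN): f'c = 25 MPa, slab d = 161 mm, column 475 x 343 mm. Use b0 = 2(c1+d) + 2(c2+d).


b0 = 2*(475 + 161) + 2*(343 + 161) = 2280 mm
Vc = 0.33 * sqrt(25) * 2280 * 161 / 1000
= 605.68 kN

605.68


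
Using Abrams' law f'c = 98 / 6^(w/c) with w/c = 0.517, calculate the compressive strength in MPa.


f'c = 98 / 6^0.517
= 98 / 2.525
= 38.81 MPa

38.81


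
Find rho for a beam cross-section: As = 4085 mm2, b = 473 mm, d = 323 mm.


rho = As / (b * d)
= 4085 / (473 * 323)
= 0.0267

0.0267


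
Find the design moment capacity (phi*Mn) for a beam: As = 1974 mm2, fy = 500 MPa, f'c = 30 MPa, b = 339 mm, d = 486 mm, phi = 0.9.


a = As * fy / (0.85 * f'c * b)
= 1974 * 500 / (0.85 * 30 * 339)
= 114.1766 mm
Mn = As * fy * (d - a/2) / 10^6
= 423.3358 kN-m
phi*Mn = 0.9 * 423.3358 = 381.0 kN-m

381.0


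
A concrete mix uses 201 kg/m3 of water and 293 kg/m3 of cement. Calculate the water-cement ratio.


w/c = water / cement
w/c = 201 / 293 = 0.686

0.686


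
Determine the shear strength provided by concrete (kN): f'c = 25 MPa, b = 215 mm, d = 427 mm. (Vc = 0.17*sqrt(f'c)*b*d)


Vc = 0.17 * sqrt(25) * 215 * 427 / 1000
= 78.03 kN

78.03


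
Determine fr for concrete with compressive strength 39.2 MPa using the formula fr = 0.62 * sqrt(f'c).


fr = 0.62 * sqrt(39.2)
= 3.882 MPa

3.882


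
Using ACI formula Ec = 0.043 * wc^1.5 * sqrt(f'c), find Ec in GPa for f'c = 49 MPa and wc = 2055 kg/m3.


Ec = 0.043 * 2055^1.5 * sqrt(49) / 1000
= 28.04 GPa

28.04


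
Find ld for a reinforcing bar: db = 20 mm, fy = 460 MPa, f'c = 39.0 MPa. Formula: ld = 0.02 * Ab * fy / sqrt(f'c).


Ab = pi * 20^2 / 4 = 314.159 mm2
ld = 0.02 * 314.159 * 460 / sqrt(39.0)
= 462.8 mm

462.8


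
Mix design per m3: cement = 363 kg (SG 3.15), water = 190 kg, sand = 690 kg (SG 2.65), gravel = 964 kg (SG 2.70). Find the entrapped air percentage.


Vol cement = 363 / (3.15 * 1000) = 0.115238 m3
Vol water = 190 / 1000 = 0.19 m3
Vol sand = 690 / (2.65 * 1000) = 0.260377 m3
Vol gravel = 964 / (2.70 * 1000) = 0.357037 m3
Total solid + water volume = 0.922652 m3
Air = (1 - 0.922652) * 100 = 7.73%

7.73


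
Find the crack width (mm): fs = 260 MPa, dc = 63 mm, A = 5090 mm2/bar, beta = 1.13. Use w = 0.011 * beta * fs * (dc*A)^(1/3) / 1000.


w = 0.011 * beta * fs * (dc * A)^(1/3) / 1000
= 0.011 * 1.13 * 260 * (63 * 5090)^(1/3) / 1000
= 0.221 mm

0.221


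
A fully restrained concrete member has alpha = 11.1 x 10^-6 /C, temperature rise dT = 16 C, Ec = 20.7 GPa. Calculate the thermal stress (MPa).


sigma = alpha * dT * Ec
= 11.1e-6 * 16 * 20.7 * 1000
= 3.676 MPa

3.676


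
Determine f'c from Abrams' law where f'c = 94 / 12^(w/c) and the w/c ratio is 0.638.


f'c = 94 / 12^0.638
= 94 / 4.881
= 19.26 MPa

19.26


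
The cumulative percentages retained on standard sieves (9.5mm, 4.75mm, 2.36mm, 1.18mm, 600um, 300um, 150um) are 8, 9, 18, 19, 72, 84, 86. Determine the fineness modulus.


FM = sum(cumulative % retained) / 100
= 296 / 100
= 2.96

2.96


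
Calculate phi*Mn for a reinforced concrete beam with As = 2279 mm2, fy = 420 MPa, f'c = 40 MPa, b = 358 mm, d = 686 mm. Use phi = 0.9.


a = As * fy / (0.85 * f'c * b)
= 2279 * 420 / (0.85 * 40 * 358)
= 78.6379 mm
Mn = As * fy * (d - a/2) / 10^6
= 618.9902 kN-m
phi*Mn = 0.9 * 618.9902 = 557.09 kN-m

557.09


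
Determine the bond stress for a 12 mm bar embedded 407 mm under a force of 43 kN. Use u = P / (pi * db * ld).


u = P / (pi * db * ld)
= 43 * 1000 / (pi * 12 * 407)
= 2.802 MPa

2.802


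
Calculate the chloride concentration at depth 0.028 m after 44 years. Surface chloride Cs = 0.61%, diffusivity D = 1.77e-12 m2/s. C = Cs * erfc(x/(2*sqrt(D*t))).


t_seconds = 44 * 365.25 * 24 * 3600 = 1388534400.0 s
arg = 0.028 / (2 * sqrt(1.77e-12 * 1388534400.0))
= 0.2824
erfc(0.2824) = 0.6896
C = 0.61 * 0.6896 = 0.4207%

0.4207


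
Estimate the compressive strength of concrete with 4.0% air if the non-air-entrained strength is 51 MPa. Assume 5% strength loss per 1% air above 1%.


Strength loss = (4.0 - 1) * 5 = 15.0%
f'c = 51 * (1 - 15.0/100)
= 43.35 MPa

43.35


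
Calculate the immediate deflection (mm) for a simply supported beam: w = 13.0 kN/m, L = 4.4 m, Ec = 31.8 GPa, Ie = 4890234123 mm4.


Convert: L = 4.4 m = 4400 mm, Ec = 31.8 GPa = 31800 MPa
delta = 5 * 13.0 * 4400^4 / (384 * 31800 * 4890234123)
= 0.41 mm

0.41


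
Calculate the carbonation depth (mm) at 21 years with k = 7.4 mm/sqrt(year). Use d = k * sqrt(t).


depth = k * sqrt(t)
= 7.4 * sqrt(21)
= 33.91 mm

33.91


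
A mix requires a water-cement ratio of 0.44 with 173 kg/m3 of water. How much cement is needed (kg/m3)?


Cement = water / (w/c)
= 173 / 0.44
= 393.2 kg/m3

393.2


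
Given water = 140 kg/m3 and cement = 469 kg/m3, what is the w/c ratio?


w/c = water / cement
w/c = 140 / 469 = 0.299

0.299


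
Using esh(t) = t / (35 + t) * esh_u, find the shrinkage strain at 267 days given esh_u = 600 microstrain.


esh(267) = 267 / (35 + 267) * 600
= 267 / 302 * 600
= 530.5 microstrain

530.5


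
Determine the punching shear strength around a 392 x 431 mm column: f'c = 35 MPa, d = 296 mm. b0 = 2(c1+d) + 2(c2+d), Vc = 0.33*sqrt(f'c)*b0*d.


b0 = 2*(392 + 296) + 2*(431 + 296) = 2830 mm
Vc = 0.33 * sqrt(35) * 2830 * 296 / 1000
= 1635.41 kN

1635.41


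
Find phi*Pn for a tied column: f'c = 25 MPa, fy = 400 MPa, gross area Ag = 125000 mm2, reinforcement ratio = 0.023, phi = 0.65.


Ast = rho * Ag = 0.023 * 125000 = 2875 mm2
phi*Pn = 0.65 * 0.80 * (0.85 * 25 * (125000 - 2875) + 400 * 2875) / 1000
= 1947.48 kN

1947.48


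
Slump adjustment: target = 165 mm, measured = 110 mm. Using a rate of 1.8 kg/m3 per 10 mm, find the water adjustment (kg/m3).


Difference = 165 - 110 = 55 mm
Water adjustment = 55 * 1.8 / 10 = 9.9 kg/m3

9.9


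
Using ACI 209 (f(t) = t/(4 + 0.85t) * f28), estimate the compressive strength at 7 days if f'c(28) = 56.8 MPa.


f(7) = 7 / (4 + 0.85 * 7) * 56.8
= 7 / 9.95 * 56.8
= 39.96 MPa

39.96


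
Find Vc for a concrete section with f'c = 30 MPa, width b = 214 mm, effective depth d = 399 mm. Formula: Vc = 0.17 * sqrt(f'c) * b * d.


Vc = 0.17 * sqrt(30) * 214 * 399 / 1000
= 79.51 kN

79.51


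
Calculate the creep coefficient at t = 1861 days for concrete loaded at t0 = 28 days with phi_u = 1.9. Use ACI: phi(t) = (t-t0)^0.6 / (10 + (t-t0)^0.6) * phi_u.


dt = 1861 - 28 = 1833
phi = 1833^0.6 / (10 + 1833^0.6) * 1.9
= 1.711

1.711


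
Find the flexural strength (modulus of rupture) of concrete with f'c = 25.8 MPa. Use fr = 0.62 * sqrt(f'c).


fr = 0.62 * sqrt(25.8)
= 3.149 MPa

3.149


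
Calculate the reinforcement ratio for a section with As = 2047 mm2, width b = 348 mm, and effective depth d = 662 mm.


rho = As / (b * d)
= 2047 / (348 * 662)
= 0.0089

0.0089


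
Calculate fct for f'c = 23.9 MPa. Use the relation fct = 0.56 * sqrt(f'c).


fct = 0.56 * sqrt(23.9)
= 0.56 * 4.889
= 2.738 MPa

2.738


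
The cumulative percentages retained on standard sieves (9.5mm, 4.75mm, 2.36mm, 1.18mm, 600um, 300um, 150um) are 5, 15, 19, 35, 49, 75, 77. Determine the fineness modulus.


FM = sum(cumulative % retained) / 100
= 275 / 100
= 2.75

2.75


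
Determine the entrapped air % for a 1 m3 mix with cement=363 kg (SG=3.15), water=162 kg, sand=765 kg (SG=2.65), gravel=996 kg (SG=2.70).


Vol cement = 363 / (3.15 * 1000) = 0.115238 m3
Vol water = 162 / 1000 = 0.162 m3
Vol sand = 765 / (2.65 * 1000) = 0.288679 m3
Vol gravel = 996 / (2.70 * 1000) = 0.368889 m3
Total solid + water volume = 0.934806 m3
Air = (1 - 0.934806) * 100 = 6.52%

6.52


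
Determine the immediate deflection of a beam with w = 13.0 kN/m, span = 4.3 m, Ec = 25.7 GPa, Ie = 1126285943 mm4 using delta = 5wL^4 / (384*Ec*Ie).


Convert: L = 4.3 m = 4300 mm, Ec = 25.7 GPa = 25700 MPa
delta = 5 * 13.0 * 4300^4 / (384 * 25700 * 1126285943)
= 2.0 mm

2.0


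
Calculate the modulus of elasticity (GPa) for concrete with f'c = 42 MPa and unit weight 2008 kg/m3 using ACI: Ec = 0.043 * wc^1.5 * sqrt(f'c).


Ec = 0.043 * 2008^1.5 * sqrt(42) / 1000
= 25.07 GPa

25.07


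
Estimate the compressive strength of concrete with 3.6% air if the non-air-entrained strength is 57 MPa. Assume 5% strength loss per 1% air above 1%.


Strength loss = (3.6 - 1) * 5 = 13.0%
f'c = 57 * (1 - 13.0/100)
= 49.59 MPa

49.59


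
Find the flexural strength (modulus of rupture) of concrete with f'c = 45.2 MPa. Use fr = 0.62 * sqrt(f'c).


fr = 0.62 * sqrt(45.2)
= 4.168 MPa

4.168


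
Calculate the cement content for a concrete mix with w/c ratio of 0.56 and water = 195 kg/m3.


Cement = water / (w/c)
= 195 / 0.56
= 348.2 kg/m3

348.2


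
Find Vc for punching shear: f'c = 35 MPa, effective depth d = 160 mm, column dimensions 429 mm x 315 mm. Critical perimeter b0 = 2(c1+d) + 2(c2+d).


b0 = 2*(429 + 160) + 2*(315 + 160) = 2128 mm
Vc = 0.33 * sqrt(35) * 2128 * 160 / 1000
= 664.72 kN

664.72


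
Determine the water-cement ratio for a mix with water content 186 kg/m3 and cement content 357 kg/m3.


w/c = water / cement
w/c = 186 / 357 = 0.521

0.521


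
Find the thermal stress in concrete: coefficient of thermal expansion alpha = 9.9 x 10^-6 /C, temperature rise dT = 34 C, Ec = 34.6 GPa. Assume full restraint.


sigma = alpha * dT * Ec
= 9.9e-6 * 34 * 34.6 * 1000
= 11.646 MPa

11.646


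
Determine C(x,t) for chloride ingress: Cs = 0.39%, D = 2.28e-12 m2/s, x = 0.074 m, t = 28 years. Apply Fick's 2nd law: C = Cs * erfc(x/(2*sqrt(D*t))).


t_seconds = 28 * 365.25 * 24 * 3600 = 883612800.0 s
arg = 0.074 / (2 * sqrt(2.28e-12 * 883612800.0))
= 0.8243
erfc(0.8243) = 0.2437
C = 0.39 * 0.2437 = 0.095%

0.095


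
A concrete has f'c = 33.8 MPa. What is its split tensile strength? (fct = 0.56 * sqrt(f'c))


fct = 0.56 * sqrt(33.8)
= 0.56 * 5.814
= 3.256 MPa

3.256


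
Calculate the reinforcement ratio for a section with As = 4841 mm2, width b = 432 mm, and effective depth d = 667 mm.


rho = As / (b * d)
= 4841 / (432 * 667)
= 0.0168

0.0168


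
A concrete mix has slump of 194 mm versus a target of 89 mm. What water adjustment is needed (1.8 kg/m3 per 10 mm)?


Difference = 89 - 194 = -105 mm
Water adjustment = -105 * 1.8 / 10 = -18.9 kg/m3

-18.9


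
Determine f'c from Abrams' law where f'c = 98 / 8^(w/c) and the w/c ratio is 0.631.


f'c = 98 / 8^0.631
= 98 / 3.714
= 26.39 MPa

26.39


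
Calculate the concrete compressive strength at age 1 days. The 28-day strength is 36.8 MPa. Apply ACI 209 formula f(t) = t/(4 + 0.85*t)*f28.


f(1) = 1 / (4 + 0.85 * 1) * 36.8
= 1 / 4.85 * 36.8
= 7.59 MPa

7.59


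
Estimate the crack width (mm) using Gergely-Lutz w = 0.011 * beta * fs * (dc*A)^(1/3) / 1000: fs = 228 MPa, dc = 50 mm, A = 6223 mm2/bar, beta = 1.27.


w = 0.011 * beta * fs * (dc * A)^(1/3) / 1000
= 0.011 * 1.27 * 228 * (50 * 6223)^(1/3) / 1000
= 0.216 mm

0.216


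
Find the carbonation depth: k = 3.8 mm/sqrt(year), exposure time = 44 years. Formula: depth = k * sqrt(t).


depth = k * sqrt(t)
= 3.8 * sqrt(44)
= 25.21 mm

25.21


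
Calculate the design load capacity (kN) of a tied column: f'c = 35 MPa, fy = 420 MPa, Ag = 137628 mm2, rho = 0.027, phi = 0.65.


Ast = rho * Ag = 0.027 * 137628 = 3715.956 mm2
phi*Pn = 0.65 * 0.80 * (0.85 * 35 * (137628 - 3715.956) + 420 * 3715.956) / 1000
= 2883.18 kN

2883.18


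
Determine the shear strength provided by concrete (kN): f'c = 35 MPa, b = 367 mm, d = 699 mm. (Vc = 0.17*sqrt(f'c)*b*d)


Vc = 0.17 * sqrt(35) * 367 * 699 / 1000
= 258.0 kN

258.0


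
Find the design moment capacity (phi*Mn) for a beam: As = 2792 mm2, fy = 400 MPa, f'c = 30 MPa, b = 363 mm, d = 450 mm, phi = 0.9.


a = As * fy / (0.85 * f'c * b)
= 2792 * 400 / (0.85 * 30 * 363)
= 120.6504 mm
Mn = As * fy * (d - a/2) / 10^6
= 435.1888 kN-m
phi*Mn = 0.9 * 435.1888 = 391.67 kN-m

391.67


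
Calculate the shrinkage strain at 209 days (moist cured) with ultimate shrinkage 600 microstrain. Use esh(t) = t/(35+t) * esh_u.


esh(209) = 209 / (35 + 209) * 600
= 209 / 244 * 600
= 513.9 microstrain

513.9


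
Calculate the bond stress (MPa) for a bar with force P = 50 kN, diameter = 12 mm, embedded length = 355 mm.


u = P / (pi * db * ld)
= 50 * 1000 / (pi * 12 * 355)
= 3.736 MPa

3.736


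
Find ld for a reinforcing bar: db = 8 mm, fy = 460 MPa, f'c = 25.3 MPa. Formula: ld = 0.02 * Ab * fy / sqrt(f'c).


Ab = pi * 8^2 / 4 = 50.265 mm2
ld = 0.02 * 50.265 * 460 / sqrt(25.3)
= 91.9 mm

91.9


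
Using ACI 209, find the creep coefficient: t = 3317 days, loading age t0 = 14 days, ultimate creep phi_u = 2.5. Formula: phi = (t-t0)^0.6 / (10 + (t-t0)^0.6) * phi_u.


dt = 3317 - 14 = 3303
phi = 3303^0.6 / (10 + 3303^0.6) * 2.5
= 2.32

2.32


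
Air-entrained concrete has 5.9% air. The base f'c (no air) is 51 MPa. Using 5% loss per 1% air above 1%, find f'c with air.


Strength loss = (5.9 - 1) * 5 = 24.5%
f'c = 51 * (1 - 24.5/100)
= 38.51 MPa

38.51


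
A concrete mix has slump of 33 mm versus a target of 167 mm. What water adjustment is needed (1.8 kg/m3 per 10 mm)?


Difference = 167 - 33 = 134 mm
Water adjustment = 134 * 1.8 / 10 = 24.1 kg/m3

24.1


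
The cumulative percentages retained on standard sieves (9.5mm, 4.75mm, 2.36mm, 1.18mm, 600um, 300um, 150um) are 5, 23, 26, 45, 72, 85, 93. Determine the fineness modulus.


FM = sum(cumulative % retained) / 100
= 349 / 100
= 3.49

3.49


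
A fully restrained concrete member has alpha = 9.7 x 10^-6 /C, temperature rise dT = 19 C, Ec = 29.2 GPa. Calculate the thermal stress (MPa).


sigma = alpha * dT * Ec
= 9.7e-6 * 19 * 29.2 * 1000
= 5.382 MPa

5.382


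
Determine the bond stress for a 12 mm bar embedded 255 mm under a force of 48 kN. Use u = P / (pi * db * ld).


u = P / (pi * db * ld)
= 48 * 1000 / (pi * 12 * 255)
= 4.993 MPa

4.993


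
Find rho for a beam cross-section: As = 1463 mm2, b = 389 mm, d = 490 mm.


rho = As / (b * d)
= 1463 / (389 * 490)
= 0.0077

0.0077


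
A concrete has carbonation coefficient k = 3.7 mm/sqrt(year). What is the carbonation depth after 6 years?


depth = k * sqrt(t)
= 3.7 * sqrt(6)
= 9.06 mm

9.06


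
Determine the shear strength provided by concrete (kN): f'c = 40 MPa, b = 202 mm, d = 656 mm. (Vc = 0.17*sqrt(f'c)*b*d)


Vc = 0.17 * sqrt(40) * 202 * 656 / 1000
= 142.47 kN

142.47


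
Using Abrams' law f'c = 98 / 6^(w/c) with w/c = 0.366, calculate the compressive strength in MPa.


f'c = 98 / 6^0.366
= 98 / 1.927
= 50.87 MPa

50.87


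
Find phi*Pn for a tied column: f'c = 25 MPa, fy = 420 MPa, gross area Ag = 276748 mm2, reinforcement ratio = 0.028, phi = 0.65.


Ast = rho * Ag = 0.028 * 276748 = 7748.944 mm2
phi*Pn = 0.65 * 0.80 * (0.85 * 25 * (276748 - 7748.944) + 420 * 7748.944) / 1000
= 4664.81 kN

4664.81


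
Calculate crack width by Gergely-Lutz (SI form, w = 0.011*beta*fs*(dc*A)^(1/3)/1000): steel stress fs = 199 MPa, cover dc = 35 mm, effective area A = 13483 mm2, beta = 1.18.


w = 0.011 * beta * fs * (dc * A)^(1/3) / 1000
= 0.011 * 1.18 * 199 * (35 * 13483)^(1/3) / 1000
= 0.201 mm

0.201


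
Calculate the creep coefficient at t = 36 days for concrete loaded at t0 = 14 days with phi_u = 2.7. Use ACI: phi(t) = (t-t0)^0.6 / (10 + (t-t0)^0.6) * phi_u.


dt = 36 - 14 = 22
phi = 22^0.6 / (10 + 22^0.6) * 2.7
= 1.053

1.053


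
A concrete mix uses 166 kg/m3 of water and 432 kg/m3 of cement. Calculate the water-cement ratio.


w/c = water / cement
w/c = 166 / 432 = 0.384

0.384


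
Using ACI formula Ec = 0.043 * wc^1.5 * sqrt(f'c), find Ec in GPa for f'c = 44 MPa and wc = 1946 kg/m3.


Ec = 0.043 * 1946^1.5 * sqrt(44) / 1000
= 24.49 GPa

24.49


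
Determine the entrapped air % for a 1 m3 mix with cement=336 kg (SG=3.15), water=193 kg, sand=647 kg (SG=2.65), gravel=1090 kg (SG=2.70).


Vol cement = 336 / (3.15 * 1000) = 0.106667 m3
Vol water = 193 / 1000 = 0.193 m3
Vol sand = 647 / (2.65 * 1000) = 0.244151 m3
Vol gravel = 1090 / (2.70 * 1000) = 0.403704 m3
Total solid + water volume = 0.947521 m3
Air = (1 - 0.947521) * 100 = 5.25%

5.25


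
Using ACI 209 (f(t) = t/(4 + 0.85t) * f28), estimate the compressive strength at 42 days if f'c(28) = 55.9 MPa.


f(42) = 42 / (4 + 0.85 * 42) * 55.9
= 42 / 39.7 * 55.9
= 59.14 MPa

59.14


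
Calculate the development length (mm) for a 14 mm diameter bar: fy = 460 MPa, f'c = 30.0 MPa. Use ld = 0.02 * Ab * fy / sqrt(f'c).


Ab = pi * 14^2 / 4 = 153.938 mm2
ld = 0.02 * 153.938 * 460 / sqrt(30.0)
= 258.6 mm

258.6


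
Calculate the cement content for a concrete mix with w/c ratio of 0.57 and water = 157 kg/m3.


Cement = water / (w/c)
= 157 / 0.57
= 275.4 kg/m3

275.4


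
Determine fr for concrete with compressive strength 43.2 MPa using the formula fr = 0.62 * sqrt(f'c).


fr = 0.62 * sqrt(43.2)
= 4.075 MPa

4.075


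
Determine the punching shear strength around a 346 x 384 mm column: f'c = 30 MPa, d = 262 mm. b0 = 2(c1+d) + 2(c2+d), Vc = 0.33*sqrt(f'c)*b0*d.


b0 = 2*(346 + 262) + 2*(384 + 262) = 2508 mm
Vc = 0.33 * sqrt(30) * 2508 * 262 / 1000
= 1187.69 kN

1187.69


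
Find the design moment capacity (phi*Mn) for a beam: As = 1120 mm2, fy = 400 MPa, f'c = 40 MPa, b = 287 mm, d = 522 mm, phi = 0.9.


a = As * fy / (0.85 * f'c * b)
= 1120 * 400 / (0.85 * 40 * 287)
= 45.911 mm
Mn = As * fy * (d - a/2) / 10^6
= 223.5719 kN-m
phi*Mn = 0.9 * 223.5719 = 201.21 kN-m

201.21


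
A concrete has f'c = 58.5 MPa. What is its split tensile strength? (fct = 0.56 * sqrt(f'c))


fct = 0.56 * sqrt(58.5)
= 0.56 * 7.649
= 4.283 MPa

4.283


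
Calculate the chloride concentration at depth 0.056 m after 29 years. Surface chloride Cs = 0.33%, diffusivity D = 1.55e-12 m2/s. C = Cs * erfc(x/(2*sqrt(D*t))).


t_seconds = 29 * 365.25 * 24 * 3600 = 915170400.0 s
arg = 0.056 / (2 * sqrt(1.55e-12 * 915170400.0))
= 0.7434
erfc(0.7434) = 0.2931
C = 0.33 * 0.2931 = 0.0967%

0.0967


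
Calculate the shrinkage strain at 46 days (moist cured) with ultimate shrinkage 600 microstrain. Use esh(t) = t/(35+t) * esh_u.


esh(46) = 46 / (35 + 46) * 600
= 46 / 81 * 600
= 340.7 microstrain

340.7


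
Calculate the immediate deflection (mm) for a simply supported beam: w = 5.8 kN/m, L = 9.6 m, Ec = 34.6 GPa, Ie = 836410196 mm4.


Convert: L = 9.6 m = 9600 mm, Ec = 34.6 GPa = 34600 MPa
delta = 5 * 5.8 * 9600^4 / (384 * 34600 * 836410196)
= 22.16 mm

22.16


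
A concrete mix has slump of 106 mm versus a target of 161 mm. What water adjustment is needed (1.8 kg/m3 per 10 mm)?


Difference = 161 - 106 = 55 mm
Water adjustment = 55 * 1.8 / 10 = 9.9 kg/m3

9.9


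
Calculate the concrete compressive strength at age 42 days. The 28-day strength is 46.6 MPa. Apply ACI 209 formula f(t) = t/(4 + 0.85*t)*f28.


f(42) = 42 / (4 + 0.85 * 42) * 46.6
= 42 / 39.7 * 46.6
= 49.3 MPa

49.3


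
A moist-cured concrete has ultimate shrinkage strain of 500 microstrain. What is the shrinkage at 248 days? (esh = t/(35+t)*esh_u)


esh(248) = 248 / (35 + 248) * 500
= 248 / 283 * 500
= 438.2 microstrain

438.2


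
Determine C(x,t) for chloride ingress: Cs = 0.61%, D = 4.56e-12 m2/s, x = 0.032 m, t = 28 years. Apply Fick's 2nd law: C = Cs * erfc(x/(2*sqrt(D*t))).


t_seconds = 28 * 365.25 * 24 * 3600 = 883612800.0 s
arg = 0.032 / (2 * sqrt(4.56e-12 * 883612800.0))
= 0.2521
erfc(0.2521) = 0.7215
C = 0.61 * 0.7215 = 0.4401%

0.4401


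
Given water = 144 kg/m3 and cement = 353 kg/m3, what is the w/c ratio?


w/c = water / cement
w/c = 144 / 353 = 0.408

0.408


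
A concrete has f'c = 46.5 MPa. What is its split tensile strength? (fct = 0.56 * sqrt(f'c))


fct = 0.56 * sqrt(46.5)
= 0.56 * 6.819
= 3.819 MPa

3.819


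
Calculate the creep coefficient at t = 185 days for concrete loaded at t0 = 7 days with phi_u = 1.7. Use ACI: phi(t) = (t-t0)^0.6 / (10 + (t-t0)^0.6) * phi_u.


dt = 185 - 7 = 178
phi = 178^0.6 / (10 + 178^0.6) * 1.7
= 1.175

1.175


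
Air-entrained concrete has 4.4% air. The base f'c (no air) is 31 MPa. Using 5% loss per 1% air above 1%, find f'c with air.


Strength loss = (4.4 - 1) * 5 = 17.0%
f'c = 31 * (1 - 17.0/100)
= 25.73 MPa

25.73


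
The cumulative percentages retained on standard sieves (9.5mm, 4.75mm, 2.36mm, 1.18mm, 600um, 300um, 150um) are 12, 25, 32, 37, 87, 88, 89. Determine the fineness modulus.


FM = sum(cumulative % retained) / 100
= 370 / 100
= 3.7

3.7


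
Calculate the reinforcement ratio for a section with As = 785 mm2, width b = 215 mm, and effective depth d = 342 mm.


rho = As / (b * d)
= 785 / (215 * 342)
= 0.0107

0.0107


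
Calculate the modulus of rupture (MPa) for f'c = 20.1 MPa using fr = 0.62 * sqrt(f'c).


fr = 0.62 * sqrt(20.1)
= 2.78 MPa

2.78


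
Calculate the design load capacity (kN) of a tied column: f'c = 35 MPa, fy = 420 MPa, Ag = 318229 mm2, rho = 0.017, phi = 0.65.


Ast = rho * Ag = 0.017 * 318229 = 5409.893 mm2
phi*Pn = 0.65 * 0.80 * (0.85 * 35 * (318229 - 5409.893) + 420 * 5409.893) / 1000
= 6020.83 kN

6020.83


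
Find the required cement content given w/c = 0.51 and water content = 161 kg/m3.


Cement = water / (w/c)
= 161 / 0.51
= 315.7 kg/m3

315.7


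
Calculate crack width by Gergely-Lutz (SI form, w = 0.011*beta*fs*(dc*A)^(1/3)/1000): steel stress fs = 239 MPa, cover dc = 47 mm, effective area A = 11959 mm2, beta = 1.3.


w = 0.011 * beta * fs * (dc * A)^(1/3) / 1000
= 0.011 * 1.3 * 239 * (47 * 11959)^(1/3) / 1000
= 0.282 mm

0.282


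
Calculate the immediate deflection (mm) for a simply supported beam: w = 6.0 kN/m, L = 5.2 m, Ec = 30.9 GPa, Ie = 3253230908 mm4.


Convert: L = 5.2 m = 5200 mm, Ec = 30.9 GPa = 30900 MPa
delta = 5 * 6.0 * 5200^4 / (384 * 30900 * 3253230908)
= 0.57 mm

0.57


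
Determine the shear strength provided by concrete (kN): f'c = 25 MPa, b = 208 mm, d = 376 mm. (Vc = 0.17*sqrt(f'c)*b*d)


Vc = 0.17 * sqrt(25) * 208 * 376 / 1000
= 66.48 kN

66.48


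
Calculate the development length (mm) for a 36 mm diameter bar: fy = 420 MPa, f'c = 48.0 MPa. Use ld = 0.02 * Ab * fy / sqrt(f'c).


Ab = pi * 36^2 / 4 = 1017.876 mm2
ld = 0.02 * 1017.876 * 420 / sqrt(48.0)
= 1234.1 mm

1234.1


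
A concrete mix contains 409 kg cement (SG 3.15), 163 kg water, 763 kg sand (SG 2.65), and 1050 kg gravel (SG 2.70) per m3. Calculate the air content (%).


Vol cement = 409 / (3.15 * 1000) = 0.129841 m3
Vol water = 163 / 1000 = 0.163 m3
Vol sand = 763 / (2.65 * 1000) = 0.287925 m3
Vol gravel = 1050 / (2.70 * 1000) = 0.388889 m3
Total solid + water volume = 0.969655 m3
Air = (1 - 0.969655) * 100 = 3.03%

3.03


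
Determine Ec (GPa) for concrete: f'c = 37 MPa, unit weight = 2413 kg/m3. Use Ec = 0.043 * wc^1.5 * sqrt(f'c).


Ec = 0.043 * 2413^1.5 * sqrt(37) / 1000
= 31.0 GPa

31.0


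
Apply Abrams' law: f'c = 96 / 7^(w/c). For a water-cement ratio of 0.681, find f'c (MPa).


f'c = 96 / 7^0.681
= 96 / 3.763
= 25.51 MPa

25.51


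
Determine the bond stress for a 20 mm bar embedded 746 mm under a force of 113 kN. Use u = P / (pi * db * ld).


u = P / (pi * db * ld)
= 113 * 1000 / (pi * 20 * 746)
= 2.411 MPa

2.411


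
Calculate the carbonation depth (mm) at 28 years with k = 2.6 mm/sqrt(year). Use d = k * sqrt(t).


depth = k * sqrt(t)
= 2.6 * sqrt(28)
= 13.76 mm

13.76


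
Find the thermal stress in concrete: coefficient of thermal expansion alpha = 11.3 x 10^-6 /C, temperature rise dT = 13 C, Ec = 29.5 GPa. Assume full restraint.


sigma = alpha * dT * Ec
= 11.3e-6 * 13 * 29.5 * 1000
= 4.334 MPa

4.334


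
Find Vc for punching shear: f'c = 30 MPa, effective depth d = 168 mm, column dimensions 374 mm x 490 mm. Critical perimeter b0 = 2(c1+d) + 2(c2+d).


b0 = 2*(374 + 168) + 2*(490 + 168) = 2400 mm
Vc = 0.33 * sqrt(30) * 2400 * 168 / 1000
= 728.78 kN

728.78


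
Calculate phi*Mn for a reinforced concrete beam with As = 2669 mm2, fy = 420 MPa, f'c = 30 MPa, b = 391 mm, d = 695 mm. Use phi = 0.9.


a = As * fy / (0.85 * f'c * b)
= 2669 * 420 / (0.85 * 30 * 391)
= 112.4297 mm
Mn = As * fy * (d - a/2) / 10^6
= 716.0654 kN-m
phi*Mn = 0.9 * 716.0654 = 644.46 kN-m

644.46


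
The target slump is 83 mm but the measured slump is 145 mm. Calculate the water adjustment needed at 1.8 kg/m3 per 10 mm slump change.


Difference = 83 - 145 = -62 mm
Water adjustment = -62 * 1.8 / 10 = -11.2 kg/m3

-11.2


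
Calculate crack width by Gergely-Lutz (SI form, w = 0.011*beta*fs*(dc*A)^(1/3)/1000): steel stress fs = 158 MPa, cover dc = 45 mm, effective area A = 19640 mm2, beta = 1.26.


w = 0.011 * beta * fs * (dc * A)^(1/3) / 1000
= 0.011 * 1.26 * 158 * (45 * 19640)^(1/3) / 1000
= 0.21 mm

0.21


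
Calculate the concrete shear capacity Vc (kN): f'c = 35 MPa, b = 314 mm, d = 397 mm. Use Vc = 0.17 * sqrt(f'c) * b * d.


Vc = 0.17 * sqrt(35) * 314 * 397 / 1000
= 125.37 kN

125.37


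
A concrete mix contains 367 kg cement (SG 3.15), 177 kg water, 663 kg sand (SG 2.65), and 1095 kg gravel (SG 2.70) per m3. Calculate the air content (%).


Vol cement = 367 / (3.15 * 1000) = 0.116508 m3
Vol water = 177 / 1000 = 0.177 m3
Vol sand = 663 / (2.65 * 1000) = 0.250189 m3
Vol gravel = 1095 / (2.70 * 1000) = 0.405556 m3
Total solid + water volume = 0.949252 m3
Air = (1 - 0.949252) * 100 = 5.07%

5.07


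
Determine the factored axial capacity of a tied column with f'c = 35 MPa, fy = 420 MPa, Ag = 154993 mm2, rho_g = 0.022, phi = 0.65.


Ast = rho * Ag = 0.022 * 154993 = 3409.846 mm2
phi*Pn = 0.65 * 0.80 * (0.85 * 35 * (154993 - 3409.846) + 420 * 3409.846) / 1000
= 3089.7 kN

3089.7


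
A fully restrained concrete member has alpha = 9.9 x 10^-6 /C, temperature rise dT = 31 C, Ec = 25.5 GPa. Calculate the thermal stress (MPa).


sigma = alpha * dT * Ec
= 9.9e-6 * 31 * 25.5 * 1000
= 7.826 MPa

7.826


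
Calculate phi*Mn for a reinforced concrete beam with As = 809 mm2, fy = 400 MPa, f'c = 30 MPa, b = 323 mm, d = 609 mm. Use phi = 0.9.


a = As * fy / (0.85 * f'c * b)
= 809 * 400 / (0.85 * 30 * 323)
= 39.2885 mm
Mn = As * fy * (d - a/2) / 10^6
= 190.7155 kN-m
phi*Mn = 0.9 * 190.7155 = 171.64 kN-m

171.64


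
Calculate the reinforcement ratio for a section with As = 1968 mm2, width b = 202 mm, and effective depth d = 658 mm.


rho = As / (b * d)
= 1968 / (202 * 658)
= 0.0148

0.0148


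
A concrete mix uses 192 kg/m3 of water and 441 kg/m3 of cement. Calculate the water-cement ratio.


w/c = water / cement
w/c = 192 / 441 = 0.435

0.435


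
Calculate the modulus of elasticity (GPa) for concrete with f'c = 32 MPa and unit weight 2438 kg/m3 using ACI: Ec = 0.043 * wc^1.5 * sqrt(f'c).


Ec = 0.043 * 2438^1.5 * sqrt(32) / 1000
= 29.28 GPa

29.28


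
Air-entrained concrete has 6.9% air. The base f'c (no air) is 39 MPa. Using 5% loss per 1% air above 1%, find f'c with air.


Strength loss = (6.9 - 1) * 5 = 29.5%
f'c = 39 * (1 - 29.5/100)
= 27.5 MPa

27.5


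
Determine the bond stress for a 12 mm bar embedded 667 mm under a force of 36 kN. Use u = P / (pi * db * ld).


u = P / (pi * db * ld)
= 36 * 1000 / (pi * 12 * 667)
= 1.432 MPa

1.432


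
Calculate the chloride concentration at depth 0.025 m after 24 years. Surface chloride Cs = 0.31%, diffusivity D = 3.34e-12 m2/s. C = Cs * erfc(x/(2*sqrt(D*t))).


t_seconds = 24 * 365.25 * 24 * 3600 = 757382400.0 s
arg = 0.025 / (2 * sqrt(3.34e-12 * 757382400.0))
= 0.2485
erfc(0.2485) = 0.7252
C = 0.31 * 0.7252 = 0.2248%

0.2248


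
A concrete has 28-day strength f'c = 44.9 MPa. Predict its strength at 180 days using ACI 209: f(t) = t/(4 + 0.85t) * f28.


f(180) = 180 / (4 + 0.85 * 180) * 44.9
= 180 / 157.0 * 44.9
= 51.48 MPa

51.48


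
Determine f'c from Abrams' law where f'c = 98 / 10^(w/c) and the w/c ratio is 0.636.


f'c = 98 / 10^0.636
= 98 / 4.325
= 22.66 MPa

22.66


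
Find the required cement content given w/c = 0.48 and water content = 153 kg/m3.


Cement = water / (w/c)
= 153 / 0.48
= 318.8 kg/m3

318.8


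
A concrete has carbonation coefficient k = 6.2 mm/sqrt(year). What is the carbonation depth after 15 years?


depth = k * sqrt(t)
= 6.2 * sqrt(15)
= 24.01 mm

24.01


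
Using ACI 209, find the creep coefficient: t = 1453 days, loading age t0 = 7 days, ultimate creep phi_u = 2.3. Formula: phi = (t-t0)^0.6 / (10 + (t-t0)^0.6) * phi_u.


dt = 1453 - 7 = 1446
phi = 1446^0.6 / (10 + 1446^0.6) * 2.3
= 2.041

2.041


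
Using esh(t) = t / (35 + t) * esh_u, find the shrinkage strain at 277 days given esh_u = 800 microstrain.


esh(277) = 277 / (35 + 277) * 800
= 277 / 312 * 800
= 710.3 microstrain

710.3


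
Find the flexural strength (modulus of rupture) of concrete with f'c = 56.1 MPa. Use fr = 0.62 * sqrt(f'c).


fr = 0.62 * sqrt(56.1)
= 4.644 MPa

4.644
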